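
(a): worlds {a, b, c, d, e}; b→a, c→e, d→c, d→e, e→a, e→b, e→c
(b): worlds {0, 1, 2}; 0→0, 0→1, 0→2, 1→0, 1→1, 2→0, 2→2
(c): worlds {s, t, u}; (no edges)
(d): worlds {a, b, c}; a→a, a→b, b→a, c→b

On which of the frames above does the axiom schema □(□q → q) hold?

The schema corresponds to shift-reflexivity: ∀x ∀y (Rxy → Ryy).
(a): fails — Reb but not Rbb.
(b): satisfies the condition.
(c): satisfies the condition.
(d): fails — Rab but not Rbb.
Valid on: (b), (c).

(b), (c)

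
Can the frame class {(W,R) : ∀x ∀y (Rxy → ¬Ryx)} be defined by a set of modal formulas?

Not modally definable

If a class were modally definable it would be closed under surjective bounded morphisms (Goldblatt–Thomason).
The 3-cycle (worlds 0,1,2 with 0→1→2→0) is asymmetric. Mapping every world to a single reflexive point • is a surjective bounded morphism, and the reflexive point is not asymmetric (R•• but asymmetry requires ¬R••).
So the class is not modally definable.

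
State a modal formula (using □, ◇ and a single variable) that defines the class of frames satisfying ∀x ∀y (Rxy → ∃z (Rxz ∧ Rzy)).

□□ψ → □ψ

A defining formula is □□ψ → □ψ (the C4 axiom).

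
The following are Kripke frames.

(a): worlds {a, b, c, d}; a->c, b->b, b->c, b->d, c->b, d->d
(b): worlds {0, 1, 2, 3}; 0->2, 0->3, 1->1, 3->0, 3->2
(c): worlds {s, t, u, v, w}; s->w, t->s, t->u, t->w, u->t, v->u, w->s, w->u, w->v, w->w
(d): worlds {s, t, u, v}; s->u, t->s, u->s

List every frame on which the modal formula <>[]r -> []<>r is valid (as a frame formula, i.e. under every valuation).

The schema corresponds to convergence: forall x forall y forall z (Rxy & Rxz -> exists w (Ryw & Rzw)).
(a): fails — Rbc and Rbd but c and d have no common successor.
(b): fails — R02 and R02 but 2 and 2 have no common successor.
(c): fails — Rts and Rtu but s and u have no common successor.
(d): satisfies the condition.

(d)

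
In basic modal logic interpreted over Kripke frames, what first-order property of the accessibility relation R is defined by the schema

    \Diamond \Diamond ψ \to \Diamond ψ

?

transitivity

This is a form of the 4 axiom.
It corresponds to transitivity: \forall x \forall y \forall z (Rxy \wedge Ryz \to Rxz).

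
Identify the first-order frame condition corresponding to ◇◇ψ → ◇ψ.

transitivity: ∀x ∀y ∀z (Rxy ∧ Ryz → Rxz)

Replacing ψ by ¬ψ and contraposing gives the equivalent schema □ψ → □□ψ.
Suppose □ψ→□□ψ is valid. Take Rxy, Ryz and set V(ψ)={w : Rxw}. Then □ψ at x, so □□ψ at x, so □ψ at y, so ψ at z, i.e. Rxz.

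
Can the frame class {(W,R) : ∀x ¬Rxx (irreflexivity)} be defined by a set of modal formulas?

If a class were modally definable it would be closed under surjective bounded morphisms (Goldblatt–Thomason).
The 3-cycle (worlds 0,1,2 with 0→1→2→0) is irreflexive, and the map sending every world to a single reflexive point • is a surjective bounded morphism (forth: every edge maps to (•,•); back: every world has a successor). So any modal formula valid on the 3-cycle is also valid on the reflexive point, which is not irreflexive.
So no modal formula (or set of formulas) defines exactly the irreflexive frames.

No — not modally definable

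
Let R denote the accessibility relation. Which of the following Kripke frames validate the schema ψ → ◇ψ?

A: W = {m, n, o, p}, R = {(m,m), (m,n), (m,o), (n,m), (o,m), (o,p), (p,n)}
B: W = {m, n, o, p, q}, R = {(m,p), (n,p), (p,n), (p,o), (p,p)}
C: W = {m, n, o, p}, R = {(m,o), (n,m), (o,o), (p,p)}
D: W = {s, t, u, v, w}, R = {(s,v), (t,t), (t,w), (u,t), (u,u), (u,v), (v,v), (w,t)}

none

Frame correspondent (Sahlqvist): ∀x Rxx — i.e. reflexivity.
A: fails — world n does not see itself.
B: fails — world m does not see itself.
C: fails — world m does not see itself.
D: fails — world s does not see itself.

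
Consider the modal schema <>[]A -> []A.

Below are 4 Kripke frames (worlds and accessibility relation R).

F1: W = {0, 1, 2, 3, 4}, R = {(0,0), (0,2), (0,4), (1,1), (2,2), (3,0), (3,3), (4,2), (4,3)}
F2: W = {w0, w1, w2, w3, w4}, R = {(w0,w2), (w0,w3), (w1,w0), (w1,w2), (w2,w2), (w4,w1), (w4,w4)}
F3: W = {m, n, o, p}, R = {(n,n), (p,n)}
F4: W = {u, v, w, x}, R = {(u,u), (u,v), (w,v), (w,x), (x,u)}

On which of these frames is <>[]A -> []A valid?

F3

Frame correspondent (Sahlqvist): forall x forall y forall z (Rxy & Rxz -> Ryz) — i.e. the Euclidean property.
F1: fails — R02 and R00 but not R20.
F2: fails — Rw0w2 and Rw0w3 but not Rw2w3.
F3: satisfies the condition.
F4: fails — Ruv and Ruv but not Rvv.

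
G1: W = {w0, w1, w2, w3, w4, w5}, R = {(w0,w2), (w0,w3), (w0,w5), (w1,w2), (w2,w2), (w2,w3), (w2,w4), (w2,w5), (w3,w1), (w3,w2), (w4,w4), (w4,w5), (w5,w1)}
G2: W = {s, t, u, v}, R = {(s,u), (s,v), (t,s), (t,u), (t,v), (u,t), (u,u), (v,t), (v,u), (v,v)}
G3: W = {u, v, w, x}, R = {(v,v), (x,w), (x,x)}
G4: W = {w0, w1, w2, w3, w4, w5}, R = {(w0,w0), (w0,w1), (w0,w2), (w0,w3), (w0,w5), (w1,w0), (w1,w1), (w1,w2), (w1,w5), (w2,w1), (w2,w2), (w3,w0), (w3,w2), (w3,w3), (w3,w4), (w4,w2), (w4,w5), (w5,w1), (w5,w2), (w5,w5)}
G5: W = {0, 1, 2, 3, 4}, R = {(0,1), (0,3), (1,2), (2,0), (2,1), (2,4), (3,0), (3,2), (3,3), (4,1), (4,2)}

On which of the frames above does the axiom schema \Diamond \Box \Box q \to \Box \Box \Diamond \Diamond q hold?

G2, G4, G5

The schema corresponds to a generalized confluence (Geach) condition: \forall x \forall y \forall z ((xRy \wedge x R^2 z) \to \exists w (y R^2 w \wedge z R^2 w)).
G1: fails — w0Rw5, w0R²w4 but no w with w5R²w and w4R²w.
G2: ✓.
G3: fails — xRw, xR²w but no t with wR²t and wR²t.
G4: ✓.
G5: ✓.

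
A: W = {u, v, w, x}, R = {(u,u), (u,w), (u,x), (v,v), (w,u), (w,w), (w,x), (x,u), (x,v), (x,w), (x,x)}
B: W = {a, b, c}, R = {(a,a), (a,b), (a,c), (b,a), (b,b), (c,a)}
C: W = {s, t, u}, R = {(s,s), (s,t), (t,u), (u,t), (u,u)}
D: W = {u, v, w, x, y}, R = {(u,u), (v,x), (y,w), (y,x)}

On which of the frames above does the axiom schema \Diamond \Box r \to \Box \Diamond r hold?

B

The schema corresponds to convergence: \forall x \forall y \forall z (Rxy \wedge Rxz \to \exists w (Ryw \wedge Rzw)).
A: fails — Rxw and Rxv but w and v have no common successor.
B: satisfies the condition.
C: fails — Rss and Rst but s and t have no common successor.
D: fails — Rvx and Rvx but x and x have no common successor.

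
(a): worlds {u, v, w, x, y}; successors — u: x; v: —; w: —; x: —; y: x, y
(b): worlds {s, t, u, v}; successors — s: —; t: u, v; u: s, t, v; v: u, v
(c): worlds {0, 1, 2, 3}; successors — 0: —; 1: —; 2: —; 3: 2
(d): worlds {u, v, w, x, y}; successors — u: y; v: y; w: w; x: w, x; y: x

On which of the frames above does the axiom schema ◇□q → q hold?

This is the axiom for a generalized confluence (Geach) condition; its first-order frame correspondent is ∀x ∀y (xRy → ∃w (yRw ∧ x = w)).
(a): fails — uRx but no t with xRt and u=t.
(b): fails — tRv but no w with vRw and t=w.
(c): fails — 3R2 but no w with 2Rw and 3=w.
(d): fails — uRy but no t with yRt and u=t.
Valid on no frame.

none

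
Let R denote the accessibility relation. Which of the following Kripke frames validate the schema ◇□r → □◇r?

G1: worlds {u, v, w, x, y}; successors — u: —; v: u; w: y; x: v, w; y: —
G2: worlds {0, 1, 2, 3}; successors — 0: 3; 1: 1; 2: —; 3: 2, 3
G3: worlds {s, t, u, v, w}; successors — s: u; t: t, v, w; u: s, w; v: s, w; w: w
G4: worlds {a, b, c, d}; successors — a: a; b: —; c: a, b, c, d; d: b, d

none

The schema corresponds to convergence: ∀x ∀y ∀z (Rxy ∧ Rxz → ∃w (Ryw ∧ Rzw)).
G1: fails — Rvu and Rvu but u and u have no common successor.
G2: fails — R33 and R32 but 3 and 2 have no common successor.
G3: fails — Ruw and Rus but w and s have no common successor.
G4: fails — Rcc and Rcb but c and b have no common successor.
Valid on no frame.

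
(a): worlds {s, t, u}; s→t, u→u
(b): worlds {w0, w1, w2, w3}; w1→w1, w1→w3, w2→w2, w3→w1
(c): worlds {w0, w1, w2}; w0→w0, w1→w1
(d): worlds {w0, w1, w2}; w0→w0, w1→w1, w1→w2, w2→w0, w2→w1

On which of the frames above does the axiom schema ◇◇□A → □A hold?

(a), (c)

This is the axiom for a generalized confluence (Geach) condition; its first-order frame correspondent is ∀x ∀y ∀z ((xR²y ∧ xRz) → ∃w (yRw ∧ z = w)).
(a): ✓.
(b): fails — w1R²w3, w1Rw3 but no w with w3Rw and w3=w.
(c): ✓.
(d): fails — w1R²w0, w1Rw1 but no w with w0Rw and w1=w.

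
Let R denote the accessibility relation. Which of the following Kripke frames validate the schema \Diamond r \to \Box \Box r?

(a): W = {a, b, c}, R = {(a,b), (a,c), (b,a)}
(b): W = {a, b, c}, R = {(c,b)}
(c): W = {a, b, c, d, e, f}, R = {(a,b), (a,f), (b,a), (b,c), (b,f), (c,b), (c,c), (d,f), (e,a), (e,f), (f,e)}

(b)

This is the axiom for a generalized confluence (Geach) condition; its first-order frame correspondent is \forall x \forall y \forall z ((xRy \wedge x R^2 z) \to \exists w (y = w \wedge z = w)).
(a): fails — aRb, aR²a but b ≠ a.
(b): ✓.
(c): fails — aRb, aR²a but b ≠ a.
Valid on: (b).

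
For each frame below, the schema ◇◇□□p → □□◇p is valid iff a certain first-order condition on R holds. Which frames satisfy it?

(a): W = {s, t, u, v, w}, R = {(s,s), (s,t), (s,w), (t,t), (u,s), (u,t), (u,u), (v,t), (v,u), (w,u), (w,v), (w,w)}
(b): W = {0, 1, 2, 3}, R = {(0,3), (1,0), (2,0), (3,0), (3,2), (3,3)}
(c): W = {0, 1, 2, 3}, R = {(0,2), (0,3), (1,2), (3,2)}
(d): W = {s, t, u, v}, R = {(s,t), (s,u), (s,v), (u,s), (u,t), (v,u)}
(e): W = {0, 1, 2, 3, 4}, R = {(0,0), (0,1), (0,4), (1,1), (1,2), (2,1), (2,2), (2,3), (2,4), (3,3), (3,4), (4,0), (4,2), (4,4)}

(e)

Frame correspondent (Sahlqvist): ∀x ∀y ∀z ((xR²y ∧ xR²z) → ∃w (yR²w ∧ zRw)) — i.e. a generalized confluence (Geach) condition.
(a): fails — sR²t, sR²w but no w* with tR²w* and wRw*.
(b): fails — 0R²2, 0R²2 but no w with 2R²w and 2Rw.
(c): fails — 0R²2, 0R²2 but no w with 2R²w and 2Rw.
(d): fails — sR²s, sR²t but no w with sR²w and tRw.
(e): holds.
Valid on: (e).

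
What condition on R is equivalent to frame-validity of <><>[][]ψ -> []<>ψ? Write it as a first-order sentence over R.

forall x forall y forall z ((x R^2 y & xRz) -> exists w (y R^2 w & zRw))

This is a Sahlqvist (Geach-type) schema ◇^2□^2ψ → □^1◇^1ψ.
Minimal-valuation argument: fix x; take any y with xR^2y and any z with xR^1z. Set V(ψ) to the set of worlds R-reachable from y in exactly 2 steps. Then □^2ψ holds at y, so the antecedent holds at x; validity forces ◇^1ψ at z, giving a w with zR^1w and yR^2w.
First-order correspondent: forall x forall y forall z ((x R^2 y & xRz) -> exists w (y R^2 w & zRw)).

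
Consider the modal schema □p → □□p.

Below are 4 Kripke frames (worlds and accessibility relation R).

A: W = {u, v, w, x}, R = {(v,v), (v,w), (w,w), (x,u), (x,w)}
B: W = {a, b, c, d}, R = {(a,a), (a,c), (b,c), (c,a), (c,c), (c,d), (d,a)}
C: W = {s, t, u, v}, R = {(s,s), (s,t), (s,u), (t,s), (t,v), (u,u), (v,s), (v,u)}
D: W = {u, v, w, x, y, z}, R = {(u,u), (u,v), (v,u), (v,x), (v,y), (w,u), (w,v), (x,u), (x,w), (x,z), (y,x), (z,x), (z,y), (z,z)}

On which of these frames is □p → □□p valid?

The schema corresponds to transitivity: ∀x ∀y ∀z (Rxy ∧ Ryz → Rxz).
A: holds.
B: fails — Rbc and Rcd but not Rbd.
C: fails — Rtv and Rvu but not Rtu.
D: fails — Ruv and Rvx but not Rux.
Valid on: A.

A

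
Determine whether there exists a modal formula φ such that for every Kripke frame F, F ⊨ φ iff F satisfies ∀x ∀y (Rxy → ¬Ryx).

Not definable by any modal formula

If a class were modally definable it would be closed under surjective bounded morphisms (Goldblatt–Thomason).
The 5-cycle (worlds s,t,u,v,w with s→t→u→v→w→s) is asymmetric. Mapping every world to a single reflexive point • is a surjective bounded morphism, and the reflexive point is not asymmetric (R•• but asymmetry requires ¬R••).
So the class is not modally definable.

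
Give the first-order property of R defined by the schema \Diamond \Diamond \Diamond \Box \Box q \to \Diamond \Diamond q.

This is a Sahlqvist (Geach-type) schema ◇^3□^2q → □^0◇^2q.
Minimal-valuation argument: fix x; take any y with xR^3y and any z with xR^0z. Set V(q) to the set of worlds R-reachable from y in exactly 2 steps. Then □^2q holds at y, so the antecedent holds at x; validity forces ◇^2q at z, giving a w with zR^2w and yR^2w.
First-order correspondent: \forall x \forall y (x R^3 y \to \exists w (y R^2 w \wedge x R^2 w)).

\forall x \forall y (x R^3 y \to \exists w (y R^2 w \wedge x R^2 w))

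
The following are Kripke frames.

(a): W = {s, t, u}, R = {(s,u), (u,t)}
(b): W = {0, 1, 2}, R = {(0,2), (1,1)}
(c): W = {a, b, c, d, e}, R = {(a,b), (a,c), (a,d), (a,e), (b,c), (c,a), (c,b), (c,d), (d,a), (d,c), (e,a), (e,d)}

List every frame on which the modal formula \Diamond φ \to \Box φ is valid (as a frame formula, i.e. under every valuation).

(a), (b)

This is the axiom for partial functionality; its first-order frame correspondent is \forall x \forall y \forall z (Rxy \wedge Rxz \to y = z).
(a): ✓.
(b): ✓.
(c): fails — a sees both b and c.
Valid on: (a), (b).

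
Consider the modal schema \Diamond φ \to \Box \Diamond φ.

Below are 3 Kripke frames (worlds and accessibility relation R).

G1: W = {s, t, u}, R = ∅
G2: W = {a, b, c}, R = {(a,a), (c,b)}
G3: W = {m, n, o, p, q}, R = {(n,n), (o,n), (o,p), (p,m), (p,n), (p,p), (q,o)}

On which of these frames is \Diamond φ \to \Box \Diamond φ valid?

G1

This is the axiom for the Euclidean property; its first-order frame correspondent is \forall x \forall y \forall z (Rxy \wedge Rxz \to Ryz).
G1: condition met.
G2: fails — Rcb and Rcb but not Rbb.
G3: fails — Ron and Rop but not Rnp.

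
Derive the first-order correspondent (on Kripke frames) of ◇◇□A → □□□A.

This is a Sahlqvist (Geach-type) schema ◇^2□^1A → □^3◇^0A.
Minimal-valuation argument: fix x; take any y with xR^2y and any z with xR^3z. Set V(A) to the set of worlds R-reachable from y in exactly 1 step. Then □^1A holds at y, so the antecedent holds at x; validity forces ◇^0A at z, giving a w with zR^0w and yR^1w.
First-order correspondent: ∀x ∀y ∀z ((xR²y ∧ xR³z) → ∃w (yRw ∧ z = w)).

∀x ∀y ∀z ((xR²y ∧ xR³z) → ∃w (yRw ∧ z = w))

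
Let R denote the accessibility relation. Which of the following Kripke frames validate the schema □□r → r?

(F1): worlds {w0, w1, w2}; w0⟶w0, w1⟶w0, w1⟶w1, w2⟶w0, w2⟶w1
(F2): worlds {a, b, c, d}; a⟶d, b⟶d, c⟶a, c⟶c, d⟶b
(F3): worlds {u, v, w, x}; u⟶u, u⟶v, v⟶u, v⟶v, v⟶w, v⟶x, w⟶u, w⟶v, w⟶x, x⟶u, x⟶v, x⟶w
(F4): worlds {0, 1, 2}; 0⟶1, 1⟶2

(F3)

Frame correspondent (Sahlqvist): ∀x ∃w (xR²w ∧ x = w) — i.e. a generalized confluence (Geach) condition.
(F1): fails — at w2 but no w with w2R²w and w2=w.
(F2): fails — at a but no w with aR²w and a=w.
(F3): satisfies the condition.
(F4): fails — at 0 but no w with 0R²w and 0=w.
Valid on: (F3).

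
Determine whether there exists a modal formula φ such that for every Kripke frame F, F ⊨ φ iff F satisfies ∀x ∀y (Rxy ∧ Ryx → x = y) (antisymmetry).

No

If a class were modally definable it would be closed under surjective bounded morphisms (Goldblatt–Thomason).
The 6-cycle (worlds a,b,c,d,e,f with a→b→c→d→e→f→a) is antisymmetric. Sending even-indexed worlds to • and odd-indexed worlds to ∘ is a surjective bounded morphism onto the two-world frame with •↔∘, which is not antisymmetric.
So the class is not modally definable.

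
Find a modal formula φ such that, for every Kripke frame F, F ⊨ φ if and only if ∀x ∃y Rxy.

A defining formula is □r → ◇r (the D axiom).
Suppose □r→◇r is valid. At any x set V(r)=W. Then □r at x, so ◇r at x, so x has a successor.

□r → ◇r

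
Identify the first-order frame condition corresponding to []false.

emptiness of R

□⊥ is valid iff no world has any successor (otherwise □⊥ fails at any world with one).
Conversely, any frame satisfying forall x forall y ~Rxy validates the schema.
Frame condition: forall x forall y ~Rxy.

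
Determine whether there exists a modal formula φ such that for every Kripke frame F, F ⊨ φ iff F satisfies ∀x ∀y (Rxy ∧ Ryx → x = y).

If a class were modally definable it would be closed under surjective bounded morphisms (Goldblatt–Thomason).
The 8-cycle (worlds 0,1,2,3,4,5,6,7 with 0→1→2→3→4→5→6→7→0) is antisymmetric. Sending even-indexed worlds to s and odd-indexed worlds to t is a surjective bounded morphism onto the two-world frame with s↔t, which is not antisymmetric.
Hence antisymmetry is not modally definable.

Not modally definable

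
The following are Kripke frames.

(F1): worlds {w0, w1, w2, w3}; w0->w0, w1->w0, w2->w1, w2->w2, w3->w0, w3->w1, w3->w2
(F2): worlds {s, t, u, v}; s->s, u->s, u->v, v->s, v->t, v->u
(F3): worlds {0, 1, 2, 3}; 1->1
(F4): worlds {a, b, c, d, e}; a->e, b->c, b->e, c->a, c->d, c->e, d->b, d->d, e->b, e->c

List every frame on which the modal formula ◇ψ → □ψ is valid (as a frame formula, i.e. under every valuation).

(F3)

This is the axiom for partial functionality; its first-order frame correspondent is ∀x ∀y ∀z (Rxy ∧ Rxz → y = z).
(F1): fails — w2 sees both w1 and w2.
(F2): fails — u sees both s and v.
(F3): holds.
(F4): fails — b sees both c and e.
Valid on: (F3).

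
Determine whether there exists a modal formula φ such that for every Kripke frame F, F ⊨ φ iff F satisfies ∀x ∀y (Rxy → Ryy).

Definable; □(□p → p) defines it

This is a Sahlqvist condition; the T□ axiom □(□p → p) defines it.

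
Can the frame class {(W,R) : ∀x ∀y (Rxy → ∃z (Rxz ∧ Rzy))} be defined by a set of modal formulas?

This is a Sahlqvist condition; the C4 axiom □□q → □q defines it.
Suppose □□q→□q is valid. Take Rxy and set V(q)={w : xR²w}. Then □□q at x, so □q at x, so q at y, i.e. ∃z(Rxz∧Rzy).

Yes — defined by □□q → □q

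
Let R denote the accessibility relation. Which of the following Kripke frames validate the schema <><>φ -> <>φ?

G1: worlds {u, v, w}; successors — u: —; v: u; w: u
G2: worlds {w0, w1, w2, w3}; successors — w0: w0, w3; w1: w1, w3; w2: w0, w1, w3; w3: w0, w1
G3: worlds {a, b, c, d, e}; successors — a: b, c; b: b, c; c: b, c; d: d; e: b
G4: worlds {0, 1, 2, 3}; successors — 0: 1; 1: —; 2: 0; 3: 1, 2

G1

This is the axiom for a generalized confluence (Geach) condition; its first-order frame correspondent is forall x forall y (x R^2 y -> exists w (y = w & xRw)).
G1: satisfies the condition.
G2: fails — w0R²w1 but no w with w1=w and w0Rw.
G3: fails — eR²c but no w with c=w and eRw.
G4: fails — 2R²1 but no w with 1=w and 2Rw.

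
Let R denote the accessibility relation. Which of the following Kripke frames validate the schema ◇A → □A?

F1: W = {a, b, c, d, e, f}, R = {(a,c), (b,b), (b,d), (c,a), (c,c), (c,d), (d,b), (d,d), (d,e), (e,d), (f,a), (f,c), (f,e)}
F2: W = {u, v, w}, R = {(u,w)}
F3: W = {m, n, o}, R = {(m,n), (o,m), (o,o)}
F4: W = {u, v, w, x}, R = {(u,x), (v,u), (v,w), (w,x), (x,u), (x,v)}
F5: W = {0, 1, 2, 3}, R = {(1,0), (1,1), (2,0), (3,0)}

F2

The schema corresponds to partial functionality: ∀x ∀y ∀z (Rxy ∧ Rxz → y = z).
F1: fails — b sees both b and d.
F2: holds.
F3: fails — o sees both m and o.
F4: fails — v sees both u and w.
F5: fails — 1 sees both 0 and 1.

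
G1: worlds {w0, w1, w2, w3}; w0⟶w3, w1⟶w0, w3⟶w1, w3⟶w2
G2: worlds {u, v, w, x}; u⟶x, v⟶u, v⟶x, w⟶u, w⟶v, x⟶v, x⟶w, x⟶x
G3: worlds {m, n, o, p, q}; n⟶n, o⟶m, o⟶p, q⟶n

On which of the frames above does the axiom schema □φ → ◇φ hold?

The schema corresponds to seriality: ∀x ∃y Rxy.
G1: fails — world w2 has no successor.
G2: condition met.
G3: fails — world m has no successor.
Valid on: G2.

G2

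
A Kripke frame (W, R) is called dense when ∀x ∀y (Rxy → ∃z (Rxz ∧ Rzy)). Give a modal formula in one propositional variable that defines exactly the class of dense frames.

□□q → □q

A defining formula is □□q → □q (the C4 axiom).
Suppose □□q→□q is valid. Take Rxy and set V(q)={w : xR²w}. Then □□q at x, so □q at x, so q at y, i.e. ∃z(Rxz∧Rzy).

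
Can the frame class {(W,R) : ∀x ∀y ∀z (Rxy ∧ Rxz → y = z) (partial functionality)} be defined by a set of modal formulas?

This is a Sahlqvist condition; the CD axiom ◇r → □r defines it.

Yes — defined by ◇r → □r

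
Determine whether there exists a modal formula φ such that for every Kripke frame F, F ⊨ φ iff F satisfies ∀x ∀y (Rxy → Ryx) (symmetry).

Yes, by p → □◇p

This is a Sahlqvist condition; the B axiom p → □◇p defines it.
Suppose p→□◇p is valid. Take Rxy and set V(p)={x}. Then p at x, so □◇p at x, so ◇p at y, so some z with Ryz has p; z=x, i.e. Ryx.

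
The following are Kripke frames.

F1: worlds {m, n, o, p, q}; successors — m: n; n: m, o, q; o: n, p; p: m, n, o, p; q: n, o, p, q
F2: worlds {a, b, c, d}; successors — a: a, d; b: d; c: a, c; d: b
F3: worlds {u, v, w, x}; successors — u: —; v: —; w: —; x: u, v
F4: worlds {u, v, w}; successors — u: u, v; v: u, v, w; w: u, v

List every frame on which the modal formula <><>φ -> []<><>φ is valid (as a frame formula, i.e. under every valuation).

The schema corresponds to a generalized confluence (Geach) condition: forall x forall y forall z ((x R^2 y & xRz) -> exists w (y = w & z R^2 w)).
F1: fails — mR²m, mRn but no w with m=w and nR²w.
F2: fails — aR²a, aRd but no w with a=w and dR²w.
F3: condition met.
F4: condition met.
Valid on: F3, F4.

F3, F4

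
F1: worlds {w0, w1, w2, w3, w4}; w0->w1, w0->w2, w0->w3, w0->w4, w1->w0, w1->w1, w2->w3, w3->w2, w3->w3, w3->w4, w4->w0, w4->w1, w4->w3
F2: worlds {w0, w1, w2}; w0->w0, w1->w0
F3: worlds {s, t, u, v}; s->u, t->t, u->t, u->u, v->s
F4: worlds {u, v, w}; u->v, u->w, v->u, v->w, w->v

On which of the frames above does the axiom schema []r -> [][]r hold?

F2

This is the axiom for transitivity; its first-order frame correspondent is forall x forall y forall z (Rxy & Ryz -> Rxz).
F1: fails — Rw1w0 and Rw0w4 but not Rw1w4.
F2: condition met.
F3: fails — Rvs and Rsu but not Rvu.
F4: fails — Ruv and Rvu but not Ruu.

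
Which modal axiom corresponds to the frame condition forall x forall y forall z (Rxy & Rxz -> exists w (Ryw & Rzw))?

A defining formula is ◇□p → □◇p (the .2 axiom).

◇□p → □◇p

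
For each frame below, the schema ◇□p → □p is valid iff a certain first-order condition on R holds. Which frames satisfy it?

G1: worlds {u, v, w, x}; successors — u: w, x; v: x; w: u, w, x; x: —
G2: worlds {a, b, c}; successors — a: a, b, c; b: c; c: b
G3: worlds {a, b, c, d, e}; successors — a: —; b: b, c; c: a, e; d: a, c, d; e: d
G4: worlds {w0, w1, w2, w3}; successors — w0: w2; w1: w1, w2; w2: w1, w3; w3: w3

none

Frame correspondent (Sahlqvist): ∀x ∀y ∀z (Rxy ∧ Rxz → Ryz) — i.e. the Euclidean property.
G1: fails — Rux and Ruw but not Rxw.
G2: fails — Rab and Rab but not Rbb.
G3: fails — Rbc and Rbc but not Rcc.
G4: fails — Rw0w2 and Rw0w2 but not Rw2w2.
Valid on no frame.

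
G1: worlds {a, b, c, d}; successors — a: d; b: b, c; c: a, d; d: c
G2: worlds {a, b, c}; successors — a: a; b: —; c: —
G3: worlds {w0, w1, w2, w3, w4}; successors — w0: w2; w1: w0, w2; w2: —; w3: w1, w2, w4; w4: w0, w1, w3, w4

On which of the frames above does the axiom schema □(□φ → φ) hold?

Frame correspondent (Sahlqvist): ∀x ∀y (Rxy → Ryy) — i.e. shift-reflexivity.
G1: fails — Rbc but not Rcc.
G2: satisfies the condition.
G3: fails — Rw1w2 but not Rw2w2.

G2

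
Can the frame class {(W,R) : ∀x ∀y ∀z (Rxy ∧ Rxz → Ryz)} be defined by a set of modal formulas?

The condition is the Euclidean property. A defining modal formula is ◇q → □◇q.
Suppose ◇q→□◇q is valid. Take Rxy, Rxz and set V(q)={y}. Then ◇q at x, so □◇q at x, so ◇q at z, so some w with Rzw has q; w=y, i.e. Rzy. By symmetry of the argument, Ryz.

Yes, by ◇q → □◇q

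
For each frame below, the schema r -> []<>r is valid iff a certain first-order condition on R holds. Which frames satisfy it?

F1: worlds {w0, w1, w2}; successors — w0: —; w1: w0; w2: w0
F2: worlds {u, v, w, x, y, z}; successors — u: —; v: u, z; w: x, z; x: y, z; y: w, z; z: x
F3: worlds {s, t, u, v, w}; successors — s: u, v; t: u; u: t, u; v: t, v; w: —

none

Frame correspondent (Sahlqvist): forall x forall y (Rxy -> Ryx) — i.e. symmetry.
F1: fails — Rw1w0 but not Rw0w1.
F2: fails — Rvz but not Rzv.
F3: fails — Rvt but not Rtv.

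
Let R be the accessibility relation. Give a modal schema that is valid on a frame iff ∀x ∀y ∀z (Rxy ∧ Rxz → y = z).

◇r → □r

A defining formula is ◇r → □r (the CD axiom).
Suppose ◇r→□r is valid. Take Rxy, Rxz and set V(r)={y}. Then ◇r at x, so □r at x, so r at z, i.e. z=y.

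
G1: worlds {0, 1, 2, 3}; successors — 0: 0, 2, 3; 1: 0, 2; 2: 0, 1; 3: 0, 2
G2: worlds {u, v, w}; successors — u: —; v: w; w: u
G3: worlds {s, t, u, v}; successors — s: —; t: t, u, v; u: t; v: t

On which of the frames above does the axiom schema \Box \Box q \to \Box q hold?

This is the axiom for density; its first-order frame correspondent is \forall x \forall y (Rxy \to \exists z (Rxz \wedge Rzy)).
G1: fails — R21 but no z with R2z and Rz1.
G2: fails — Rwu but no z with Rwz and Rzu.
G3: satisfies the condition.

G3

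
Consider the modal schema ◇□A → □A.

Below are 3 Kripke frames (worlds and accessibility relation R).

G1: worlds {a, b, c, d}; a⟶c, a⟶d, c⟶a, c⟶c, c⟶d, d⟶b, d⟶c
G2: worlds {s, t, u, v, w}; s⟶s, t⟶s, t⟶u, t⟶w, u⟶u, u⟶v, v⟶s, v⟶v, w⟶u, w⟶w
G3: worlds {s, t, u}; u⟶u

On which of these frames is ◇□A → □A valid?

G3

The schema corresponds to a generalized confluence (Geach) condition: ∀x ∀y ∀z ((xRy ∧ xRz) → ∃w (yRw ∧ z = w)).
G1: fails — aRd, aRd but no w with dRw and d=w.
G2: fails — tRs, tRu but no w* with sRw* and u=w*.
G3: satisfies the condition.
Valid on: G3.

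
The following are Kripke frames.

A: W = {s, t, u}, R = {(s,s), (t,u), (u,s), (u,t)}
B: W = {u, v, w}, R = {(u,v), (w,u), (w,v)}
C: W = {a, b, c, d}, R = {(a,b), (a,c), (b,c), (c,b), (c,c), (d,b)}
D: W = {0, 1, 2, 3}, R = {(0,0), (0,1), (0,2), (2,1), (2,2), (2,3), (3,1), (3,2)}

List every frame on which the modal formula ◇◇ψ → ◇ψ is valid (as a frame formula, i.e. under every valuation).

B

Frame correspondent (Sahlqvist): ∀x ∀y ∀z (Rxy ∧ Ryz → Rxz) — i.e. transitivity.
A: fails — Rut and Rtu but not Ruu.
B: ✓.
C: fails — Rbc and Rcb but not Rbb.
D: fails — R32 and R23 but not R33.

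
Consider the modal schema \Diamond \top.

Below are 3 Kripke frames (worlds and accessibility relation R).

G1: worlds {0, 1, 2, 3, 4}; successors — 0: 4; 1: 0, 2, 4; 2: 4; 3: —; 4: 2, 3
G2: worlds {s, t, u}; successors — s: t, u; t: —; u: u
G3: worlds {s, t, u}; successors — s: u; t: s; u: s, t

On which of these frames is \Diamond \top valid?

The schema corresponds to seriality: \forall x \exists y Rxy.
G1: fails — world 3 has no successor.
G2: fails — world t has no successor.
G3: condition met.

G3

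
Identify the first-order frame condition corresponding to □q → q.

This schema is the T axiom.
Its frame correspondent is reflexivity — ∀x Rxx.

reflexivity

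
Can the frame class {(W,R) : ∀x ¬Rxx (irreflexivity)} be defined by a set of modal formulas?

Modal frame validity is preserved under surjective bounded morphisms.
The 5-cycle (worlds a,b,c,d,e with a→b→c→d→e→a) is irreflexive, and the map sending every world to a single reflexive point • is a surjective bounded morphism (forth: every edge maps to (•,•); back: every world has a successor). So any modal formula valid on the 5-cycle is also valid on the reflexive point, which is not irreflexive.
Hence irreflexivity is not modally definable.

No — not modally definable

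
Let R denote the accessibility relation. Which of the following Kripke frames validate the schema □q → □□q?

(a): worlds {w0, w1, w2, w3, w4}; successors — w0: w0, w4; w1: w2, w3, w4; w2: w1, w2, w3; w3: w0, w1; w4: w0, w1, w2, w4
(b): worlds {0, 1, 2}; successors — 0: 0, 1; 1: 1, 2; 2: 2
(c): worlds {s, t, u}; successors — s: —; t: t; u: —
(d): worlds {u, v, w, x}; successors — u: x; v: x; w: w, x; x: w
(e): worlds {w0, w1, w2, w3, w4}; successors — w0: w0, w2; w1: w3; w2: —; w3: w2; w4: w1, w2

Frame correspondent (Sahlqvist): ∀x ∀y ∀z (Rxy ∧ Ryz → Rxz) — i.e. transitivity.
(a): fails — Rw1w2 and Rw2w1 but not Rw1w1.
(b): fails — R01 and R12 but not R02.
(c): satisfies the condition.
(d): fails — Rxw and Rwx but not Rxx.
(e): fails — Rw1w3 and Rw3w2 but not Rw1w2.
Valid on: (c).

(c)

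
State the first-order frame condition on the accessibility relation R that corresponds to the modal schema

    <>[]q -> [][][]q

This is a Sahlqvist (Geach-type) schema ◇^1□^1q → □^3◇^0q.
Minimal-valuation argument: fix x; take any y with xR^1y and any z with xR^3z. Set V(q) to the set of worlds R-reachable from y in exactly 1 step. Then □^1q holds at y, so the antecedent holds at x; validity forces ◇^0q at z, giving a w with zR^0w and yR^1w.
First-order correspondent: forall x forall y forall z ((xRy & x R^3 z) -> exists w (yRw & z = w)).

forall x forall y forall z ((xRy & x R^3 z) -> exists w (yRw & z = w))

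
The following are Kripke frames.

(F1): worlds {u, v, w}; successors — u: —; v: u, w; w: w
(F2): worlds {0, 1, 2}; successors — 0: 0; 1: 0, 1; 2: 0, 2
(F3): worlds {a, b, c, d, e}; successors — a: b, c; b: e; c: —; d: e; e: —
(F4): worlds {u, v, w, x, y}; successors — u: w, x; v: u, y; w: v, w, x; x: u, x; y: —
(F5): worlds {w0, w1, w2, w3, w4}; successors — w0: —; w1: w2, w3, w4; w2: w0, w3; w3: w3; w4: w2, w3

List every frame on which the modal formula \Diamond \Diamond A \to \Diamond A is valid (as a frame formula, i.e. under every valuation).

This is the axiom for transitivity; its first-order frame correspondent is \forall x \forall y \forall z (Rxy \wedge Ryz \to Rxz).
(F1): satisfies the condition.
(F2): satisfies the condition.
(F3): fails — Rab and Rbe but not Rae.
(F4): fails — Ruw and Rwv but not Ruv.
(F5): fails — Rw1w2 and Rw2w0 but not Rw1w0.
Valid on: (F1), (F2).

(F1), (F2)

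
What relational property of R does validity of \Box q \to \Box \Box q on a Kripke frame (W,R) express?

transitivity: \forall x \forall y \forall z (Rxy \wedge Ryz \to Rxz)

Suppose □q→□□q is valid. Take Rxy, Ryz and set V(q)={w : Rxw}. Then □q at x, so □□q at x, so □q at y, so q at z, i.e. Rxz.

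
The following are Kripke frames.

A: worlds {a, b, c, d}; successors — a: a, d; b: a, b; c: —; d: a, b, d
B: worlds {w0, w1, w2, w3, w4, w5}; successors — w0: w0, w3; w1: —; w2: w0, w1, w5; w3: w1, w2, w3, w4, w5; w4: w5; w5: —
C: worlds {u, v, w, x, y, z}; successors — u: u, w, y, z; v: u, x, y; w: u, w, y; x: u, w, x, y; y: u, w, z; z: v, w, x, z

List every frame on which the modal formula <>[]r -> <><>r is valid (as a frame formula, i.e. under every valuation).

A, C

The schema corresponds to a generalized confluence (Geach) condition: forall x forall y (xRy -> exists w (yRw & x R^2 w)).
A: satisfies the condition.
B: fails — w2Rw1 but no w with w1Rw and w2R²w.
C: satisfies the condition.
Valid on: A, C.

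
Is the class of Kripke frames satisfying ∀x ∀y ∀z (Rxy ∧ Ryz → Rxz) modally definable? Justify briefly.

This is a Sahlqvist condition; the 4 axiom □r → □□r defines it.
Suppose □r→□□r is valid. Take Rxy, Ryz and set V(r)={w : Rxw}. Then □r at x, so □□r at x, so □r at y, so r at z, i.e. Rxz.

Definable; □r → □□r defines it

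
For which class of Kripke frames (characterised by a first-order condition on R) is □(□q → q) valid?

Suppose □(□q→q) is valid. Take Rxy and set V(q)={w : Ryw}. Then at y, □q holds; since □(□q→q) at x, □q→q at y, so q at y, i.e. Ryy.
The converse is a direct semantic check.
So the correspondent is shift-reflexivity.

Shift-reflexivity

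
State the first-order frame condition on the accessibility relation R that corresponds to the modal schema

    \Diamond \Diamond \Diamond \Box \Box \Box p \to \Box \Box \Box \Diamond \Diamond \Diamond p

This is a Sahlqvist (Geach-type) schema ◇^3□^3p → □^3◇^3p.
Minimal-valuation argument: fix x; take any y with xR^3y and any z with xR^3z. Set V(p) to the set of worlds R-reachable from y in exactly 3 steps. Then □^3p holds at y, so the antecedent holds at x; validity forces ◇^3p at z, giving a w with zR^3w and yR^3w.
First-order correspondent: \forall x \forall y \forall z ((x R^3 y \wedge x R^3 z) \to \exists w (y R^3 w \wedge z R^3 w)).

\forall x \forall y \forall z ((x R^3 y \wedge x R^3 z) \to \exists w (y R^3 w \wedge z R^3 w))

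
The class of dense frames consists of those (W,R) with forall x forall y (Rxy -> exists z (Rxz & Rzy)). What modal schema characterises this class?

□□r → □r

The condition is density. The C4 schema □□r → □r defines it.
Suppose □□r→□r is valid. Take Rxy and set V(r)={w : xR²w}. Then □□r at x, so □r at x, so r at y, i.e. ∃z(Rxz∧Rzy).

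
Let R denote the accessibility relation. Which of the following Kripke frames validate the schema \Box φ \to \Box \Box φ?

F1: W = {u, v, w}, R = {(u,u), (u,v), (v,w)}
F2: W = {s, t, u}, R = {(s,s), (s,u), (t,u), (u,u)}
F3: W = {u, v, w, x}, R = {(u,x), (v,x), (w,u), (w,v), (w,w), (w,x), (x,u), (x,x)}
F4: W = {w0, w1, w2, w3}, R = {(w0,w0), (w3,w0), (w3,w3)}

The schema corresponds to transitivity: \forall x \forall y \forall z (Rxy \wedge Ryz \to Rxz).
F1: fails — Ruv and Rvw but not Ruw.
F2: satisfies the condition.
F3: fails — Rvx and Rxu but not Rvu.
F4: satisfies the condition.
Valid on: F2, F4.

F2, F4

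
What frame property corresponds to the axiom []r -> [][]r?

Suppose □r→□□r is valid. Take Rxy, Ryz and set V(r)={w : Rxw}. Then □r at x, so □□r at x, so □r at y, so r at z, i.e. Rxz.
Conversely, any frame satisfying forall x forall y forall z (Rxy & Ryz -> Rxz) validates the schema.
So the correspondent is transitivity.

transitivity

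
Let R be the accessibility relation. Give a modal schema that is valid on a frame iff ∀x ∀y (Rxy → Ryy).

The condition is shift-reflexivity. The T□ schema □(□ψ → ψ) defines it.
Suppose □(□ψ→ψ) is valid. Take Rxy and set V(ψ)={w : Ryw}. Then at y, □ψ holds; since □(□ψ→ψ) at x, □ψ→ψ at y, so ψ at y, i.e. Ryy.

□(□ψ → ψ)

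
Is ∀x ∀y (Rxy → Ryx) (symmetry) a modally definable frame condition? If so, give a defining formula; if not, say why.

The condition is symmetry. A defining modal formula is p → □◇p.
Suppose p→□◇p is valid. Take Rxy and set V(p)={x}. Then p at x, so □◇p at x, so ◇p at y, so some z with Ryz has p; z=x, i.e. Ryx.

Yes, by p → □◇p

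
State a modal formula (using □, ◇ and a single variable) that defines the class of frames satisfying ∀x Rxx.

□q → q

A defining formula is □q → q (the T axiom).
Suppose □q→q is valid. At any x set V(q)={w : Rxw}. Then □q holds at x, so q holds at x, i.e. Rxx.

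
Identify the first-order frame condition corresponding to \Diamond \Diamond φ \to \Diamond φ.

This is a form of the 4 axiom.
It corresponds to transitivity: \forall x \forall y \forall z (Rxy \wedge Ryz \to Rxz).

transitivity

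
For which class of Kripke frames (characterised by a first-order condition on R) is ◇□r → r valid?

symmetry

This is frame-equivalent to r → □◇r (substitute ¬r for r and contrapose).
Suppose r→□◇r is valid. Take Rxy and set V(r)={x}. Then r at x, so □◇r at x, so ◇r at y, so some z with Ryz has r; z=x, i.e. Ryx.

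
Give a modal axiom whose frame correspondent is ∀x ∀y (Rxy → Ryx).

s → □◇s

This is symmetry; the standard corresponding axiom is B: s → □◇s.
Suppose s→□◇s is valid. Take Rxy and set V(s)={x}. Then s at x, so □◇s at x, so ◇s at y, so some z with Ryz has s; z=x, i.e. Ryx.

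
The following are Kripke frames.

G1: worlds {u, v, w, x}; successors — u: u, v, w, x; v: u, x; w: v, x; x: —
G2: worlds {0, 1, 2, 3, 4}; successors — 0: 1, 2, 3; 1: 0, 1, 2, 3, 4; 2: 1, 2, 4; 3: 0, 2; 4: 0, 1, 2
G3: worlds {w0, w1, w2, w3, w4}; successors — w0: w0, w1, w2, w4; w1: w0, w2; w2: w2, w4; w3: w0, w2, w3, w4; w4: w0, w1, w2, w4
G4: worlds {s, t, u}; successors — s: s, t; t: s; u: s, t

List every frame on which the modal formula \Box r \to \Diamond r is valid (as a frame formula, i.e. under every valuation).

This is the axiom for seriality; its first-order frame correspondent is \forall x \exists y Rxy.
G1: fails — world x has no successor.
G2: satisfies the condition.
G3: satisfies the condition.
G4: satisfies the condition.
Valid on: G2, G3, G4.

G2, G3, G4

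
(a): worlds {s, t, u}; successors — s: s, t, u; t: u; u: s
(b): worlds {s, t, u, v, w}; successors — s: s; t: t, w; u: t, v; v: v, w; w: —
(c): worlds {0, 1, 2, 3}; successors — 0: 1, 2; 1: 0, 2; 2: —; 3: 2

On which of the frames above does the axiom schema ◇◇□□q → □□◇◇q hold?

(a)

Frame correspondent (Sahlqvist): ∀x ∀y ∀z ((xR²y ∧ xR²z) → ∃w (yR²w ∧ zR²w)) — i.e. a generalized confluence (Geach) condition.
(a): ✓.
(b): fails — tR²t, tR²w but no w* with tR²w* and wR²w*.
(c): fails — 0R²0, 0R²2 but no w with 0R²w and 2R²w.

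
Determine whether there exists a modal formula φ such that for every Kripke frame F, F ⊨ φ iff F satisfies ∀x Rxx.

Yes, by □q → q

Yes: it is reflexivity, defined by the T schema □q → q.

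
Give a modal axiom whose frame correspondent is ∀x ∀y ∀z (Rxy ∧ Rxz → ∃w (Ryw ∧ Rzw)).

◇□q → □◇q

A defining formula is ◇□q → □◇q (the .2 axiom).
Suppose ◇□q→□◇q is valid. Take Rxy, Rxz and set V(q)={w : Ryw}. Then □q at y so ◇□q at x, so □◇q at x, so ◇q at z, giving w with Rzw and Ryw.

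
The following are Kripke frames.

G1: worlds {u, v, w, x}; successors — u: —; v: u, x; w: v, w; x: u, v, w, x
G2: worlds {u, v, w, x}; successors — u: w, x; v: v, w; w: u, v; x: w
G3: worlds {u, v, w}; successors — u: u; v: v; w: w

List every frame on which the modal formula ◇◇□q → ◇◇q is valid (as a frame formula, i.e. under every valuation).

This is the axiom for a generalized confluence (Geach) condition; its first-order frame correspondent is ∀x ∀y (xR²y → ∃w (yRw ∧ xR²w)).
G1: fails — vR²u but no t with uRt and vR²t.
G2: fails — xR²u but no t with uRt and xR²t.
G3: condition met.

G3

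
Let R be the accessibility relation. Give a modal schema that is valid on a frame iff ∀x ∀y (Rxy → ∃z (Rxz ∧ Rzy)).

A defining formula is □□r → □r (the C4 axiom).
Suppose □□r→□r is valid. Take Rxy and set V(r)={w : xR²w}. Then □□r at x, so □r at x, so r at y, i.e. ∃z(Rxz∧Rzy).

□□r → □r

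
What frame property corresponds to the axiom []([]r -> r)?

shift-reflexivity: forall x forall y (Rxy -> Ryy)

Suppose □(□r→r) is valid. Take Rxy and set V(r)={w : Ryw}. Then at y, □r holds; since □(□r→r) at x, □r→r at y, so r at y, i.e. Ryy.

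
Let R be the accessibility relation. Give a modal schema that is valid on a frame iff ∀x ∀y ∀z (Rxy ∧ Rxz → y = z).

This is partial functionality; the standard corresponding axiom is CD: ◇s → □s.
Suppose ◇s→□s is valid. Take Rxy, Rxz and set V(s)={y}. Then ◇s at x, so □s at x, so s at z, i.e. z=y.

◇s → □s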